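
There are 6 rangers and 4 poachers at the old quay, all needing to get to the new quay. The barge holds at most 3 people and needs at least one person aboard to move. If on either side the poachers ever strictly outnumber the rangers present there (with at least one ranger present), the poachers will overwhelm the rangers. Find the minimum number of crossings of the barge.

9

Counting alone: each trip to the new quay takes at most 3 across and each return brings at least 1 back, so after t trips out (and t−1 returns) at most 3t − (t−1) of the 10 are across; that first reaches 10 at t = 5, so at least 9 crossings are needed.
The plan below uses exactly 9 crossings, so it is optimal:
1. 2 poachers → the new quay.  (the old quay: 6R 2P; the new quay: 0R 2P)
2. 1 poacher ← the old quay.  (the old quay: 6R 3P; the new quay: 0R 1P)
3. 3 poachers → the new quay.  (the old quay: 6R 0P; the new quay: 0R 4P)
4. 1 poacher ← the old quay.  (the old quay: 6R 1P; the new quay: 0R 3P)
5. 3 rangers → the new quay.  (the old quay: 3R 1P; the new quay: 3R 3P)
6. 1 poacher ← the old quay.  (the old quay: 3R 2P; the new quay: 3R 2P)
7. 1 ranger and 2 poachers → the new quay.  (the old quay: 2R 0P; the new quay: 4R 4P)
8. 1 poacher ← the old quay.  (the old quay: 2R 1P; the new quay: 4R 3P)
9. 2 rangers and 1 poacher → the new quay.  (the old quay: 0R 0P; the new quay: 6R 4P)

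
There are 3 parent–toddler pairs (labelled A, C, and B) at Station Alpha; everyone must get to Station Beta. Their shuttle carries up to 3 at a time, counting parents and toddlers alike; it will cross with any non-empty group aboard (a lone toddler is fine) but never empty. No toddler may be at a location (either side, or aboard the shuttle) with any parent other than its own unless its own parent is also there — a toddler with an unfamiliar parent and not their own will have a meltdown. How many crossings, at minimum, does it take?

Counting alone: each trip to Station Beta takes at most 3 across and each return brings at least 1 back, so after t trips out (and t−1 returns) at most 3t − (t−1) of the 6 are across; that first reaches 6 at t = 3, so at least 5 crossings are needed.
The plan below uses exactly 5 crossings, so it is optimal:
1. parent A and toddler A cross → Station Beta.
2. parent A crosses ← Station Alpha.
3. parent A, parent B, and parent C cross → Station Beta.
4. toddler A crosses ← Station Alpha.
5. toddler A, toddler B, and toddler C cross → Station Beta.

5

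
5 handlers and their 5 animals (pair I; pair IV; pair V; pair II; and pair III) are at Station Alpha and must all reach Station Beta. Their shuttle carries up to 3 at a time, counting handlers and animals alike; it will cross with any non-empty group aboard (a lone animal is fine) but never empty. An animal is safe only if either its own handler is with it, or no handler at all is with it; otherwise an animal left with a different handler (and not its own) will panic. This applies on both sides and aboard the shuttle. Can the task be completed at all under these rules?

1. animal I and handler I cross → Station Beta.
2. handler I crosses ← Station Alpha.
3. animal II, animal IV, and animal V cross → Station Beta.
4. animal I crosses ← Station Alpha.
5. handler II, handler IV, and handler V cross → Station Beta.
6. animal IV and handler IV cross ← Station Alpha.
7. handler I, handler III, and handler IV cross → Station Beta.
8. animal V crosses ← Station Alpha.
9. animal I and animal IV cross → Station Beta.
10. animal I crosses ← Station Alpha.
11. animal I, animal III, and animal V cross → Station Beta.

Yes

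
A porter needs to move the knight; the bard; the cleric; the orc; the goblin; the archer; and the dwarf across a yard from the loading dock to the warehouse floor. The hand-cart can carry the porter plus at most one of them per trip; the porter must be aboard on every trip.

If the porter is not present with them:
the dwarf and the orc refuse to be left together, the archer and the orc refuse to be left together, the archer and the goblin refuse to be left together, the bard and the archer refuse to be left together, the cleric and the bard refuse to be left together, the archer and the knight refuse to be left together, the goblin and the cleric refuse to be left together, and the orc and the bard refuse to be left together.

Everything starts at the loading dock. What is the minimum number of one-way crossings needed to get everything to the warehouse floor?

impossible

Whatever the first load, the items left behind include a forbidden pair without the porter. No opening move is safe, so no plan exists.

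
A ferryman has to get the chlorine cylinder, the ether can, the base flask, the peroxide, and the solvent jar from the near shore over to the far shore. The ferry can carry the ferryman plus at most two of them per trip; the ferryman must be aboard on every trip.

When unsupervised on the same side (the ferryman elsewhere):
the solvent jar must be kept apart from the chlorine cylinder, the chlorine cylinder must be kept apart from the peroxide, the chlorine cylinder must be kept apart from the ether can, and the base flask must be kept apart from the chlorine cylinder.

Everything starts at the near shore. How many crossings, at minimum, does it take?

Counting alone: the ferryman can take at most 2 across per trip to the far shore, so moving all 5 needs at least 3 loaded trips out, with a return between consecutive ones — at least 5 crossings.
The safety rule pushes this higher. Following every safe sequence of crossings, the most of the 5 that can be at the far shore as the ferry arrives there on crossing 5 is 4 — never all 5.
So no plan with fewer than 7 crossings exists, and this one achieves 7:
1. Ferryman goes to the far shore with the chlorine cylinder.  [the near shore: the base flask, the ether can, the peroxide, the solvent jar | the far shore: the chlorine cylinder]
2. Ferryman goes back to the near shore alone.  [the near shore: the base flask, the ether can, the peroxide, the solvent jar | the far shore: the chlorine cylinder]
3. Ferryman goes to the far shore with the base flask and the ether can.  [the near shore: the peroxide, the solvent jar | the far shore: the base flask, the chlorine cylinder, the ether can]
4. Ferryman goes back to the near shore with the chlorine cylinder.  [the near shore: the chlorine cylinder, the peroxide, the solvent jar | the far shore: the base flask, the ether can]
5. Ferryman goes to the far shore with the chlorine cylinder and the peroxide.  [the near shore: the solvent jar | the far shore: the base flask, the chlorine cylinder, the ether can, the peroxide]
6. Ferryman goes back to the near shore with the chlorine cylinder.  [the near shore: the chlorine cylinder, the solvent jar | the far shore: the base flask, the ether can, the peroxide]
7. Ferryman goes to the far shore with the chlorine cylinder and the solvent jar.  [the near shore: — | the far shore: the base flask, the chlorine cylinder, the ether can, the peroxide, the solvent jar]

7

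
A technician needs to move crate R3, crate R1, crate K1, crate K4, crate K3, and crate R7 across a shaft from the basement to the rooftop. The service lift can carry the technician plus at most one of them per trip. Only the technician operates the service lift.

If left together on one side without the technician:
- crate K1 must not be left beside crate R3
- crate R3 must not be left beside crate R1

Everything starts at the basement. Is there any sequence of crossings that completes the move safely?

1. Technician goes to the rooftop with crate R3.  [the basement: crate K1, crate K3, crate K4, crate R1, crate R7 | the rooftop: crate R3]
2. Technician goes back to the basement alone.  [the basement: crate K1, crate K3, crate K4, crate R1, crate R7 | the rooftop: crate R3]
3. Technician goes to the rooftop with crate R1.  [the basement: crate K1, crate K3, crate K4, crate R7 | the rooftop: crate R1, crate R3]
4. Technician goes back to the basement with crate R3.  [the basement: crate K1, crate K3, crate K4, crate R3, crate R7 | the rooftop: crate R1]
5. Technician goes to the rooftop with crate K1.  [the basement: crate K3, crate K4, crate R3, crate R7 | the rooftop: crate K1, crate R1]
6. Technician goes back to the basement alone.  [the basement: crate K3, crate K4, crate R3, crate R7 | the rooftop: crate K1, crate R1]
7. Technician goes to the rooftop with crate K4.  [the basement: crate K3, crate R3, crate R7 | the rooftop: crate K1, crate K4, crate R1]
8. Technician goes back to the basement alone.  [the basement: crate K3, crate R3, crate R7 | the rooftop: crate K1, crate K4, crate R1]
9. Technician goes to the rooftop with crate K3.  [the basement: crate R3, crate R7 | the rooftop: crate K1, crate K3, crate K4, crate R1]
10. Technician goes back to the basement alone.  [the basement: crate R3, crate R7 | the rooftop: crate K1, crate K3, crate K4, crate R1]
11. Technician goes to the rooftop with crate R7.  [the basement: crate R3 | the rooftop: crate K1, crate K3, crate K4, crate R1, crate R7]
12. Technician goes back to the basement alone.  [the basement: crate R3 | the rooftop: crate K1, crate K3, crate K4, crate R1, crate R7]
13. Technician goes to the rooftop with crate R3.  [the basement: — | the rooftop: crate K1, crate K3, crate K4, crate R1, crate R3, crate R7]

Yes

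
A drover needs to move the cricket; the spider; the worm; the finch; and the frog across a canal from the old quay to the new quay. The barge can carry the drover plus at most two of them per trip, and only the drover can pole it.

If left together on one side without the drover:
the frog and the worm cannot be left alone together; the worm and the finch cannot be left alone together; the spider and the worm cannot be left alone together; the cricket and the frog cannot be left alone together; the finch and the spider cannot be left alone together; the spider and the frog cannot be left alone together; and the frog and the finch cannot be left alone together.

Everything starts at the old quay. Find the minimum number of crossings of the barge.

impossible

Whatever the first load, the items left behind include a forbidden pair without the drover. No opening move is safe, so no plan exists.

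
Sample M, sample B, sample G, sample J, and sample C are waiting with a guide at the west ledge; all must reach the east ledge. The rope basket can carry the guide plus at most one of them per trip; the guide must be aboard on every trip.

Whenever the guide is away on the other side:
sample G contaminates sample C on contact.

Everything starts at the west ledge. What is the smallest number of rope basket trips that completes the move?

9

Counting alone: the guide can take at most 1 across per trip to the east ledge, so moving all 5 needs at least 5 loaded trips out, with a return between consecutive ones — at least 9 crossings.
The plan below uses exactly 9 crossings, so it is optimal:
1. Guide goes to the east ledge with sample G.
2. Guide goes back to the west ledge alone.
3. Guide goes to the east ledge with sample M.
4. Guide goes back to the west ledge alone.
5. Guide goes to the east ledge with sample B.
6. Guide goes back to the west ledge alone.
7. Guide goes to the east ledge with sample J.
8. Guide goes back to the west ledge alone.
9. Guide goes to the east ledge with sample C.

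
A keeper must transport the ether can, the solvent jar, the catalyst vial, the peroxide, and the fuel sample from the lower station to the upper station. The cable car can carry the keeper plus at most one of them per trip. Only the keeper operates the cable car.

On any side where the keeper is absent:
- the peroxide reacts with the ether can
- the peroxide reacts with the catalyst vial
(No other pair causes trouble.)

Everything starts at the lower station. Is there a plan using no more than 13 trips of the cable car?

Yes

Yes — this plan uses 11 crossings (≤ 13):
1. Keeper goes to the upper station with the peroxide.  [the lower station: the catalyst vial, the ether can, the fuel sample, the solvent jar | the upper station: the peroxide]
2. Keeper goes back to the lower station alone.  [the lower station: the catalyst vial, the ether can, the fuel sample, the solvent jar | the upper station: the peroxide]
3. Keeper goes to the upper station with the ether can.  [the lower station: the catalyst vial, the fuel sample, the solvent jar | the upper station: the ether can, the peroxide]
4. Keeper goes back to the lower station with the peroxide.  [the lower station: the catalyst vial, the fuel sample, the peroxide, the solvent jar | the upper station: the ether can]
5. Keeper goes to the upper station with the catalyst vial.  [the lower station: the fuel sample, the peroxide, the solvent jar | the upper station: the catalyst vial, the ether can]
6. Keeper goes back to the lower station alone.  [the lower station: the fuel sample, the peroxide, the solvent jar | the upper station: the catalyst vial, the ether can]
7. Keeper goes to the upper station with the solvent jar.  [the lower station: the fuel sample, the peroxide | the upper station: the catalyst vial, the ether can, the solvent jar]
8. Keeper goes back to the lower station alone.  [the lower station: the fuel sample, the peroxide | the upper station: the catalyst vial, the ether can, the solvent jar]
9. Keeper goes to the upper station with the fuel sample.  [the lower station: the peroxide | the upper station: the catalyst vial, the ether can, the fuel sample, the solvent jar]
10. Keeper goes back to the lower station alone.  [the lower station: the peroxide | the upper station: the catalyst vial, the ether can, the fuel sample, the solvent jar]
11. Keeper goes to the upper station with the peroxide.  [the lower station: — | the upper station: the catalyst vial, the ether can, the fuel sample, the peroxide, the solvent jar]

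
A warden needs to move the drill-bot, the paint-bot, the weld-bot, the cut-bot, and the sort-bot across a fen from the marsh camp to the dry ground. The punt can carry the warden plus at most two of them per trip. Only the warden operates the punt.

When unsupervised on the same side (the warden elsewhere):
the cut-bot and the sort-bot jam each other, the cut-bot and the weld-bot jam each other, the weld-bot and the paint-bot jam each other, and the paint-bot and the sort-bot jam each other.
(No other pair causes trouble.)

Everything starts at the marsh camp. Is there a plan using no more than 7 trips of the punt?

Yes — this plan uses 5 crossings (≤ 7):
1. Warden goes to the dry ground with the cut-bot and the paint-bot.
2. Warden goes back to the marsh camp alone.
3. Warden goes to the dry ground with the drill-bot.
4. Warden goes back to the marsh camp alone.
5. Warden goes to the dry ground with the sort-bot and the weld-bot.

Yes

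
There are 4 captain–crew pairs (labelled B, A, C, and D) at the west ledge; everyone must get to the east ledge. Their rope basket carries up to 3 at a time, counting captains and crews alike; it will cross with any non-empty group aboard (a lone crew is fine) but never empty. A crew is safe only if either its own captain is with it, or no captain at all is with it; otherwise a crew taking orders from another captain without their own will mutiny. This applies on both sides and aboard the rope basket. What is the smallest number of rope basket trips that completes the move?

Counting alone: each trip to the east ledge takes at most 3 across and each return brings at least 1 back, so after t trips out (and t−1 returns) at most 3t − (t−1) of the 8 are across; that first reaches 8 at t = 4, so at least 7 crossings are needed.
The safety rule pushes this higher. Following every safe sequence of crossings, the most of the 8 that can be at the east ledge as the rope basket arrives there on crossing 7 is 7 — never all 8.
So no plan with fewer than 9 crossings exists, and this one achieves 9:
1. captain B and crew B cross → the east ledge.
2. captain B crosses ← the west ledge.
3. captain A, captain B, and crew A cross → the east ledge.
4. captain B and crew B cross ← the west ledge.
5. captain B, captain C, and captain D cross → the east ledge.
6. crew A crosses ← the west ledge.
7. crew A and crew B cross → the east ledge.
8. crew B crosses ← the west ledge.
9. crew B, crew C, and crew D cross → the east ledge.

9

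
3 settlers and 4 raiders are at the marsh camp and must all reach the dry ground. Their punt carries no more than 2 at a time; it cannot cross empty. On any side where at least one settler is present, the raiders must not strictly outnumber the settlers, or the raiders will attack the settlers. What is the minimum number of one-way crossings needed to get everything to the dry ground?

impossible

The raiders already outnumber the settlers at the marsh camp before anyone moves, so the starting position itself is disallowed.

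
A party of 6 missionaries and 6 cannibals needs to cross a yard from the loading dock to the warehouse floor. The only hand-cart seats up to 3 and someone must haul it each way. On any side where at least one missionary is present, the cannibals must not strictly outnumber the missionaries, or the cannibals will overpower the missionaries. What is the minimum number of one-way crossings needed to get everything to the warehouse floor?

impossible

Following every safe sequence of crossings from the start, the most of the 12 that can be at the warehouse floor as the hand-cart arrives there on crossings 1, 3, 5 is 3, 5, 6 respectively; the best ever achieved is 6 of 12.
From crossing 7 on, no configuration arises that was not already reachable earlier: only 17 distinct safe configurations (who is on which side, and where the hand-cart is) can ever be reached, none of them has everyone across, and every continuation just revisits them. They are: 0 missionaries + 0 cannibals across (hand-cart back at the start); 0 missionaries + 1 cannibal across (hand-cart there); 0 missionaries + 1 cannibal across (hand-cart back at the start); 0 missionaries + 2 cannibals across (hand-cart there); 0 missionaries + 2 cannibals across (hand-cart back at the start); 0 missionaries + 3 cannibals across (hand-cart there); 0 missionaries + 3 cannibals across (hand-cart back at the start); 0 missionaries + 4 cannibals across (hand-cart there); 0 missionaries + 4 cannibals across (hand-cart back at the start); 0 missionaries + 5 cannibals across (hand-cart there); 0 missionaries + 5 cannibals across (hand-cart back at the start); 0 missionaries + 6 cannibals across (hand-cart there); 1 missionary + 1 cannibal across (hand-cart there); 1 missionary + 1 cannibal across (hand-cart back at the start); 2 missionaries + 2 cannibals across (hand-cart there); 2 missionaries + 2 cannibals across (hand-cart back at the start); 3 missionaries + 3 cannibals across (hand-cart there). So no valid plan exists.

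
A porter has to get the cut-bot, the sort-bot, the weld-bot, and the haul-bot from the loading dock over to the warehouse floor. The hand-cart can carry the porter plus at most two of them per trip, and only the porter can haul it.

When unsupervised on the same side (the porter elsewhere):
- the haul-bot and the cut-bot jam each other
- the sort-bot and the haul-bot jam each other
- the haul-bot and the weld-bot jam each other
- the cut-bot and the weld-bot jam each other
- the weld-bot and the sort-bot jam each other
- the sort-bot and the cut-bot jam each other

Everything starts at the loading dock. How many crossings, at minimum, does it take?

Whatever the first load, the items left behind include a forbidden pair without the porter. No opening move is safe, so no plan exists.

impossible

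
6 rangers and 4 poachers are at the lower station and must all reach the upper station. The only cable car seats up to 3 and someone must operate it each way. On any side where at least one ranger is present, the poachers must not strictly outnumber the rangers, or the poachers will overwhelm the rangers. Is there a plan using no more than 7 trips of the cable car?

No

Counting alone: each trip to the upper station takes at most 3 across and each return brings at least 1 back, so after t trips out (and t−1 returns) at most 3t − (t−1) of the 10 are across; that first reaches 10 at t = 5, so at least 9 crossings are needed.
Since 7 < 9, 7 crossings cannot be enough. (The shortest complete plan in fact takes 9:)
1. 2 poachers → the upper station.  (the lower station: 6R 2P; the upper station: 0R 2P)
2. 1 poacher ← the lower station.  (the lower station: 6R 3P; the upper station: 0R 1P)
3. 3 poachers → the upper station.  (the lower station: 6R 0P; the upper station: 0R 4P)
4. 1 poacher ← the lower station.  (the lower station: 6R 1P; the upper station: 0R 3P)
5. 3 rangers → the upper station.  (the lower station: 3R 1P; the upper station: 3R 3P)
6. 1 poacher ← the lower station.  (the lower station: 3R 2P; the upper station: 3R 2P)
7. 1 ranger and 2 poachers → the upper station.  (the lower station: 2R 0P; the upper station: 4R 4P)
8. 1 poacher ← the lower station.  (the lower station: 2R 1P; the upper station: 4R 3P)
9. 2 rangers and 1 poacher → the upper station.  (the lower station: 0R 0P; the upper station: 6R 4P)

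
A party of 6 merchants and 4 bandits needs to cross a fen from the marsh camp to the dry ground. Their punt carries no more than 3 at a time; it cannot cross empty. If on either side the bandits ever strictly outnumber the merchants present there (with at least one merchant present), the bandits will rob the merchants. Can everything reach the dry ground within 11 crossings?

Yes

Yes — this plan uses 9 crossings (≤ 11):
1. 2 bandits → the dry ground.  (the marsh camp: 6M 2B; the dry ground: 0M 2B)
2. 1 bandit ← the marsh camp.  (the marsh camp: 6M 3B; the dry ground: 0M 1B)
3. 3 bandits → the dry ground.  (the marsh camp: 6M 0B; the dry ground: 0M 4B)
4. 1 bandit ← the marsh camp.  (the marsh camp: 6M 1B; the dry ground: 0M 3B)
5. 3 merchants → the dry ground.  (the marsh camp: 3M 1B; the dry ground: 3M 3B)
6. 1 bandit ← the marsh camp.  (the marsh camp: 3M 2B; the dry ground: 3M 2B)
7. 1 merchant and 2 bandits → the dry ground.  (the marsh camp: 2M 0B; the dry ground: 4M 4B)
8. 1 bandit ← the marsh camp.  (the marsh camp: 2M 1B; the dry ground: 4M 3B)
9. 2 merchants and 1 bandit → the dry ground.  (the marsh camp: 0M 0B; the dry ground: 6M 4B)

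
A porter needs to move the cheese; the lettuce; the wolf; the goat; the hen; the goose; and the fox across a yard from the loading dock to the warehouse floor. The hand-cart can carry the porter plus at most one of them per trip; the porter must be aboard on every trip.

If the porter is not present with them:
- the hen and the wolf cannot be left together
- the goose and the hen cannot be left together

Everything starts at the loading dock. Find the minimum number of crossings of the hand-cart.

15

Counting alone: the porter can take at most 1 across per trip to the warehouse floor, so moving all 7 needs at least 7 loaded trips out, with a return between consecutive ones — at least 13 crossings.
The safety rule pushes this higher. Following every safe sequence of crossings, the most of the 7 that can be at the warehouse floor as the hand-cart arrives there on crossing 13 is 6 — never all 7.
So no plan with fewer than 15 crossings exists, and this one achieves 15:
1. Porter goes to the warehouse floor with the hen.
2. Porter goes back to the loading dock alone.
3. Porter goes to the warehouse floor with the cheese.
4. Porter goes back to the loading dock alone.
5. Porter goes to the warehouse floor with the lettuce.
6. Porter goes back to the loading dock alone.
7. Porter goes to the warehouse floor with the wolf.
8. Porter goes back to the loading dock with the hen.
9. Porter goes to the warehouse floor with the goose.
10. Porter goes back to the loading dock alone.
11. Porter goes to the warehouse floor with the goat.
12. Porter goes back to the loading dock alone.
13. Porter goes to the warehouse floor with the fox.
14. Porter goes back to the loading dock alone.
15. Porter goes to the warehouse floor with the hen.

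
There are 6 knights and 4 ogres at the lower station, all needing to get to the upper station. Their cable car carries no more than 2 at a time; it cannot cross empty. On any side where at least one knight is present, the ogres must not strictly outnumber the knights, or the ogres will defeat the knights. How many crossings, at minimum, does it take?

Counting alone: each trip to the upper station takes at most 2 across and each return brings at least 1 back, so after t trips out (and t−1 returns) at most 2t − (t−1) of the 10 are across; that first reaches 10 at t = 9, so at least 17 crossings are needed.
The plan below uses exactly 17 crossings, so it is optimal:
1. 2 ogres → the upper station.  (the lower station: 6K 2O; the upper station: 0K 2O)
2. 1 ogre ← the lower station.  (the lower station: 6K 3O; the upper station: 0K 1O)
3. 2 ogres → the upper station.  (the lower station: 6K 1O; the upper station: 0K 3O)
4. 1 ogre ← the lower station.  (the lower station: 6K 2O; the upper station: 0K 2O)
5. 2 knights → the upper station.  (the lower station: 4K 2O; the upper station: 2K 2O)
6. 1 ogre ← the lower station.  (the lower station: 4K 3O; the upper station: 2K 1O)
7. 1 knight and 1 ogre → the upper station.  (the lower station: 3K 2O; the upper station: 3K 2O)
8. 1 ogre ← the lower station.  (the lower station: 3K 3O; the upper station: 3K 1O)
9. 2 ogres → the upper station.  (the lower station: 3K 1O; the upper station: 3K 3O)
10. 1 ogre ← the lower station.  (the lower station: 3K 2O; the upper station: 3K 2O)
11. 1 knight and 1 ogre → the upper station.  (the lower station: 2K 1O; the upper station: 4K 3O)
12. 1 ogre ← the lower station.  (the lower station: 2K 2O; the upper station: 4K 2O)
13. 2 ogres → the upper station.  (the lower station: 2K 0O; the upper station: 4K 4O)
14. 1 ogre ← the lower station.  (the lower station: 2K 1O; the upper station: 4K 3O)
15. 1 knight and 1 ogre → the upper station.  (the lower station: 1K 0O; the upper station: 5K 4O)
16. 1 ogre ← the lower station.  (the lower station: 1K 1O; the upper station: 5K 3O)
17. 1 knight and 1 ogre → the upper station.  (the lower station: 0K 0O; the upper station: 6K 4O)

17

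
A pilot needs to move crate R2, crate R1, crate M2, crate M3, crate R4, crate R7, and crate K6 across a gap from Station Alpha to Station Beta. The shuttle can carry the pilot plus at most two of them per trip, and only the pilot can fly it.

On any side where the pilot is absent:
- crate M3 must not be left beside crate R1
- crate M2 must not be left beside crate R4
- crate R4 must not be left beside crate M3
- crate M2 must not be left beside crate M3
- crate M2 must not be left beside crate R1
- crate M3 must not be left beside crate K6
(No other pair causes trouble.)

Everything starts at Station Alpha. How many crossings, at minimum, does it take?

Counting alone: the pilot can take at most 2 across per trip to Station Beta, so moving all 7 needs at least 4 loaded trips out, with a return between consecutive ones — at least 7 crossings.
The safety rule pushes this higher. Following every safe sequence of crossings, the most of the 7 that can be at Station Beta as the shuttle arrives there on crossings 7, 9 is 5, 6 respectively — never all 7.
So no plan with fewer than 11 crossings exists, and this one achieves 11:
1. Pilot goes to Station Beta with crate M2 and crate M3.
2. Pilot goes back to Station Alpha with crate M2.
3. Pilot goes to Station Beta with crate M2 and crate R2.
4. Pilot goes back to Station Alpha with crate M2.
5. Pilot goes to Station Beta with crate R1 and crate R4.
6. Pilot goes back to Station Alpha with crate M3.
7. Pilot goes to Station Beta with crate K6 and crate M2.
8. Pilot goes back to Station Alpha with crate M2.
9. Pilot goes to Station Beta with crate M2 and crate R7.
10. Pilot goes back to Station Alpha with crate M2.
11. Pilot goes to Station Beta with crate M2 and crate M3.

11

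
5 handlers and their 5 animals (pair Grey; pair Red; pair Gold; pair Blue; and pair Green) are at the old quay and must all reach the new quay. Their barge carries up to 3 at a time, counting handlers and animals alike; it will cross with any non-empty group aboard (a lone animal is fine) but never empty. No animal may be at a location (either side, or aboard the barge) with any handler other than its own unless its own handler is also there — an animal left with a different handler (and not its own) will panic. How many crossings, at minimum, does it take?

11

Counting alone: each trip to the new quay takes at most 3 across and each return brings at least 1 back, so after t trips out (and t−1 returns) at most 3t − (t−1) of the 10 are across; that first reaches 10 at t = 5, so at least 9 crossings are needed.
The safety rule pushes this higher. Following every safe sequence of crossings, the most of the 10 that can be at the new quay as the barge arrives there on crossing 9 is 9 — never all 10.
So no plan with fewer than 11 crossings exists, and this one achieves 11:
1. animal Grey and handler Grey cross → the new quay.
2. handler Grey crosses ← the old quay.
3. animal Blue, animal Gold, and animal Red cross → the new quay.
4. animal Grey crosses ← the old quay.
5. handler Blue, handler Gold, and handler Red cross → the new quay.
6. animal Red and handler Red cross ← the old quay.
7. handler Green, handler Grey, and handler Red cross → the new quay.
8. animal Gold crosses ← the old quay.
9. animal Grey and animal Red cross → the new quay.
10. animal Grey crosses ← the old quay.
11. animal Gold, animal Green, and animal Grey cross → the new quay.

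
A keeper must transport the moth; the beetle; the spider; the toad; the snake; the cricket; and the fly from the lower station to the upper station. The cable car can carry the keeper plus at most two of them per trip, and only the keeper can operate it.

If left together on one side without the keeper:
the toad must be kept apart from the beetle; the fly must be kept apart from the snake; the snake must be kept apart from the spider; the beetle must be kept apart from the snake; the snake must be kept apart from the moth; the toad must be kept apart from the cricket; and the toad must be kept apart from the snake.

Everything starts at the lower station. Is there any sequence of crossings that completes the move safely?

Yes

1. Keeper goes to the upper station with the snake and the toad.  [the lower station: the beetle, the cricket, the fly, the moth, the spider | the upper station: the snake, the toad]
2. Keeper goes back to the lower station with the toad.  [the lower station: the beetle, the cricket, the fly, the moth, the spider, the toad | the upper station: the snake]
3. Keeper goes to the upper station with the moth and the toad.  [the lower station: the beetle, the cricket, the fly, the spider | the upper station: the moth, the snake, the toad]
4. Keeper goes back to the lower station with the snake.  [the lower station: the beetle, the cricket, the fly, the snake, the spider | the upper station: the moth, the toad]
5. Keeper goes to the upper station with the snake and the spider.  [the lower station: the beetle, the cricket, the fly | the upper station: the moth, the snake, the spider, the toad]
6. Keeper goes back to the lower station with the snake.  [the lower station: the beetle, the cricket, the fly, the snake | the upper station: the moth, the spider, the toad]
7. Keeper goes to the upper station with the beetle and the fly.  [the lower station: the cricket, the snake | the upper station: the beetle, the fly, the moth, the spider, the toad]
8. Keeper goes back to the lower station with the beetle.  [the lower station: the beetle, the cricket, the snake | the upper station: the fly, the moth, the spider, the toad]
9. Keeper goes to the upper station with the beetle and the cricket.  [the lower station: the snake | the upper station: the beetle, the cricket, the fly, the moth, the spider, the toad]
10. Keeper goes back to the lower station with the toad.  [the lower station: the snake, the toad | the upper station: the beetle, the cricket, the fly, the moth, the spider]
11. Keeper goes to the upper station with the snake and the toad.  [the lower station: — | the upper station: the beetle, the cricket, the fly, the moth, the snake, the spider, the toad]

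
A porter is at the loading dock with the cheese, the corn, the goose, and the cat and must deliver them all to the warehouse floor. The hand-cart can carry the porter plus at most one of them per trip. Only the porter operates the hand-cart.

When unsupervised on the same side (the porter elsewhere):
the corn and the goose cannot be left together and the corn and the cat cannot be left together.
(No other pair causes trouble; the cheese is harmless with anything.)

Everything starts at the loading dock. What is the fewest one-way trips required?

Counting alone: the porter can take at most 1 across per trip to the warehouse floor, so moving all 4 needs at least 4 loaded trips out, with a return between consecutive ones — at least 7 crossings.
The safety rule pushes this higher. Following every safe sequence of crossings, the most of the 4 that can be at the warehouse floor as the hand-cart arrives there on crossing 7 is 3 — never all 4.
So no plan with fewer than 9 crossings exists, and this one achieves 9:
1. Porter goes to the warehouse floor with the corn.
2. Porter goes back to the loading dock alone.
3. Porter goes to the warehouse floor with the cheese.
4. Porter goes back to the loading dock alone.
5. Porter goes to the warehouse floor with the goose.
6. Porter goes back to the loading dock with the corn.
7. Porter goes to the warehouse floor with the cat.
8. Porter goes back to the loading dock alone.
9. Porter goes to the warehouse floor with the corn.

9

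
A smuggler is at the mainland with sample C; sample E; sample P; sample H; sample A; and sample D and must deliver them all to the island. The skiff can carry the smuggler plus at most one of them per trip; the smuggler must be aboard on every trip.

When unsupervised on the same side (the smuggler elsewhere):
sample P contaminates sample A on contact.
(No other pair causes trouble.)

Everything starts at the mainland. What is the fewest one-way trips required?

11

Counting alone: the smuggler can take at most 1 across per trip to the island, so moving all 6 needs at least 6 loaded trips out, with a return between consecutive ones — at least 11 crossings.
The plan below uses exactly 11 crossings, so it is optimal:
1. Smuggler goes to the island with sample P.
2. Smuggler goes back to the mainland alone.
3. Smuggler goes to the island with sample C.
4. Smuggler goes back to the mainland alone.
5. Smuggler goes to the island with sample E.
6. Smuggler goes back to the mainland alone.
7. Smuggler goes to the island with sample H.
8. Smuggler goes back to the mainland alone.
9. Smuggler goes to the island with sample D.
10. Smuggler goes back to the mainland alone.
11. Smuggler goes to the island with sample A.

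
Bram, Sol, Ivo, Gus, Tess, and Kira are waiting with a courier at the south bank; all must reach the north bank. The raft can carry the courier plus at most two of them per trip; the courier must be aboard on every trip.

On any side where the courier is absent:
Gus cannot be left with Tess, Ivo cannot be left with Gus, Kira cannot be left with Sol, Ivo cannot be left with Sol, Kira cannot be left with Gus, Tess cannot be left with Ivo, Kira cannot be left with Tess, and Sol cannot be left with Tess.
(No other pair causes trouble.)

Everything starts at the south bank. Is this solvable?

Whatever the first load, the items left behind include a forbidden pair without the courier. No opening move is safe, so no plan exists.

No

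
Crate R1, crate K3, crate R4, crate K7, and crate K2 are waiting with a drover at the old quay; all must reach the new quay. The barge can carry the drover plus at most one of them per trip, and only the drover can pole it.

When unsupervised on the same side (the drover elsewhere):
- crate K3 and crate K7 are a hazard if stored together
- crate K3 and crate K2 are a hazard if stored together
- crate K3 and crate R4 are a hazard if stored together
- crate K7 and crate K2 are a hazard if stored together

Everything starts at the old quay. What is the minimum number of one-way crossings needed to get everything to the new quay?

impossible

Whatever the first load, the items left behind include a forbidden pair without the drover. No opening move is safe, so no plan exists.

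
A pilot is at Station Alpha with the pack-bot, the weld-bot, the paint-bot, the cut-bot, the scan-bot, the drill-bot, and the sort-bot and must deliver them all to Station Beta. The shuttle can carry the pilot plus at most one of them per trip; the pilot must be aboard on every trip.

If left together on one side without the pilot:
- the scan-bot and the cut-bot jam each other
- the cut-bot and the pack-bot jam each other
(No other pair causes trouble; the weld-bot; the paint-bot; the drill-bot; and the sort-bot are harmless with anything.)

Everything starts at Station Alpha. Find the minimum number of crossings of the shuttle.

15

Counting alone: the pilot can take at most 1 across per trip to Station Beta, so moving all 7 needs at least 7 loaded trips out, with a return between consecutive ones — at least 13 crossings.
The safety rule pushes this higher. Following every safe sequence of crossings, the most of the 7 that can be at Station Beta as the shuttle arrives there on crossing 13 is 6 — never all 7.
So no plan with fewer than 15 crossings exists, and this one achieves 15:
1. Pilot goes to Station Beta with the cut-bot.  [Station Alpha: the drill-bot, the pack-bot, the paint-bot, the scan-bot, the sort-bot, the weld-bot | Station Beta: the cut-bot]
2. Pilot goes back to Station Alpha alone.  [Station Alpha: the drill-bot, the pack-bot, the paint-bot, the scan-bot, the sort-bot, the weld-bot | Station Beta: the cut-bot]
3. Pilot goes to Station Beta with the pack-bot.  [Station Alpha: the drill-bot, the paint-bot, the scan-bot, the sort-bot, the weld-bot | Station Beta: the cut-bot, the pack-bot]
4. Pilot goes back to Station Alpha with the cut-bot.  [Station Alpha: the cut-bot, the drill-bot, the paint-bot, the scan-bot, the sort-bot, the weld-bot | Station Beta: the pack-bot]
5. Pilot goes to Station Beta with the scan-bot.  [Station Alpha: the cut-bot, the drill-bot, the paint-bot, the sort-bot, the weld-bot | Station Beta: the pack-bot, the scan-bot]
6. Pilot goes back to Station Alpha alone.  [Station Alpha: the cut-bot, the drill-bot, the paint-bot, the sort-bot, the weld-bot | Station Beta: the pack-bot, the scan-bot]
7. Pilot goes to Station Beta with the weld-bot.  [Station Alpha: the cut-bot, the drill-bot, the paint-bot, the sort-bot | Station Beta: the pack-bot, the scan-bot, the weld-bot]
8. Pilot goes back to Station Alpha alone.  [Station Alpha: the cut-bot, the drill-bot, the paint-bot, the sort-bot | Station Beta: the pack-bot, the scan-bot, the weld-bot]
9. Pilot goes to Station Beta with the paint-bot.  [Station Alpha: the cut-bot, the drill-bot, the sort-bot | Station Beta: the pack-bot, the paint-bot, the scan-bot, the weld-bot]
10. Pilot goes back to Station Alpha alone.  [Station Alpha: the cut-bot, the drill-bot, the sort-bot | Station Beta: the pack-bot, the paint-bot, the scan-bot, the weld-bot]
11. Pilot goes to Station Beta with the drill-bot.  [Station Alpha: the cut-bot, the sort-bot | Station Beta: the drill-bot, the pack-bot, the paint-bot, the scan-bot, the weld-bot]
12. Pilot goes back to Station Alpha alone.  [Station Alpha: the cut-bot, the sort-bot | Station Beta: the drill-bot, the pack-bot, the paint-bot, the scan-bot, the weld-bot]
13. Pilot goes to Station Beta with the sort-bot.  [Station Alpha: the cut-bot | Station Beta: the drill-bot, the pack-bot, the paint-bot, the scan-bot, the sort-bot, the weld-bot]
14. Pilot goes back to Station Alpha alone.  [Station Alpha: the cut-bot | Station Beta: the drill-bot, the pack-bot, the paint-bot, the scan-bot, the sort-bot, the weld-bot]
15. Pilot goes to Station Beta with the cut-bot.  [Station Alpha: — | Station Beta: the cut-bot, the drill-bot, the pack-bot, the paint-bot, the scan-bot, the sort-bot, the weld-bot]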